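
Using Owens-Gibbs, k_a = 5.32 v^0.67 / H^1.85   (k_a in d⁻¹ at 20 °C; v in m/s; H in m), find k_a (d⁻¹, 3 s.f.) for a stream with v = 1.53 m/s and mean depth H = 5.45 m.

k_a = 5.32 × 1.53^0.67 / 5.45^1.85 = 5.32 × 1.330 / 23.03 = 0.3071 d⁻¹.

k_a ≈ 0.307 d⁻¹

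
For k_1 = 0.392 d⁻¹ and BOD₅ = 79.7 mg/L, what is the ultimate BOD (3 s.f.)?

L₀ ≈ 92.8 mg/L

BOD₅ = L₀(1 − e^(−5k_1)) ⇒ L₀ = BOD₅ / (1 − e^(−5×0.392))
= 79.7 / (1 − 0.1409) = 79.7 / 0.8591 = 92.77 mg/L.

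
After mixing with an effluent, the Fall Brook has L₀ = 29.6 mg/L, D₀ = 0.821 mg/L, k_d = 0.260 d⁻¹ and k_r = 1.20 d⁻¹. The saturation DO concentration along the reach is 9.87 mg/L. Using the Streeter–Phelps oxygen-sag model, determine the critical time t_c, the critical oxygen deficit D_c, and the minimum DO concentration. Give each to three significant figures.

t_c ≈ 1.51 d; D_c ≈ 4.33 mg/L; min DO ≈ 5.54 mg/L

With k_r/k_d = 4.615 and 1 − D₀(k_r−k_d)/(k_d L₀) = 0.8997,
t_c = ln(4.615 × 0.8997) / (1.20 − 0.260) = ln(4.153) / 0.9400 = 1.424/0.9400 = 1.515 d.
L(t_c) = L₀ e^(−k_d t_c) = 29.6 × 0.6745 = 19.96 mg/L, and at the critical point k_r D_c = k_d L, so D_c = (0.260/1.20) × 19.96 = 4.326 mg/L.
Minimum DO = C_s − D_c = 9.87 − 4.326 = 5.544 mg/L.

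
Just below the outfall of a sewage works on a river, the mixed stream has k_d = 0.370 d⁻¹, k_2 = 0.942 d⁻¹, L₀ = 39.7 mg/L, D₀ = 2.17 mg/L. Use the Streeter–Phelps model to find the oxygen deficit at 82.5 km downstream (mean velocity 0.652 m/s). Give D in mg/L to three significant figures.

Travel time t = x/v = 82.5 km / (0.652 m/s) = 82500 m / 0.652 m/s = 126500 s = 1.465 d.
k_d L₀/(k_2−k_d) = 0.370×39.7/(0.942−0.370) = 14.69/0.5720 = 25.68 mg/L.
e^(−k_d t) = e^(−0.370×1.465) = 0.5817; e^(−k_2 t) = e^(−0.942×1.465) = 0.2517.
D = 25.68 × (0.5817 − 0.2517) + 2.17 × 0.2517 = 8.474 + 0.5462 = 9.020 mg/L.

D ≈ 9.02 mg/L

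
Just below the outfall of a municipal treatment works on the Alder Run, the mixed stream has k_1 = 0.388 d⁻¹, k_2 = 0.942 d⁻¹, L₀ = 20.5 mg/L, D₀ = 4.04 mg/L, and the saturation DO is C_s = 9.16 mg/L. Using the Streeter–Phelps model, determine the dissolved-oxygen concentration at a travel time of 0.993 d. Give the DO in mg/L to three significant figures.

k_1 L₀/(k_2−k_1) = 0.388×20.5/(0.942−0.388) = 7.954/0.5540 = 14.36 mg/L.
e^(−k_1 t) = e^(−0.388×0.9930) = 0.6803; e^(−k_2 t) = e^(−0.942×0.9930) = 0.3924.
D = 14.36 × (0.6803 − 0.3924) + 4.04 × 0.3924 = 4.133 + 1.585 = 5.718 mg/L.
DO = C_s − D = 9.16 − 5.718 = 3.442 mg/L.

DO ≈ 3.44 mg/L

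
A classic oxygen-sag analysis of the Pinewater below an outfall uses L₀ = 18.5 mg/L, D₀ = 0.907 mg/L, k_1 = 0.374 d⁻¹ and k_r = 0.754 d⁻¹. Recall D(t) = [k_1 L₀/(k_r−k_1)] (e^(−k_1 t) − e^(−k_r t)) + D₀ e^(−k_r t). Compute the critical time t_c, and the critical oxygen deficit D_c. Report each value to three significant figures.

With k_r/k_1 = 2.016 and 1 − D₀(k_r−k_1)/(k_1 L₀) = 0.9502,
t_c = ln(2.016 × 0.9502) / (0.754 − 0.374) = ln(1.916) / 0.3800 = 0.6500/0.3800 = 1.711 d.
D_c = (k_1/k_r) L₀ e^(−k_1 t_c) = (0.374/0.754) × 18.5 × e^(−0.374×1.711) = 0.4960 × 18.5 × 0.5274 = 4.840 mg/L.

t_c ≈ 1.71 d; D_c ≈ 4.84 mg/L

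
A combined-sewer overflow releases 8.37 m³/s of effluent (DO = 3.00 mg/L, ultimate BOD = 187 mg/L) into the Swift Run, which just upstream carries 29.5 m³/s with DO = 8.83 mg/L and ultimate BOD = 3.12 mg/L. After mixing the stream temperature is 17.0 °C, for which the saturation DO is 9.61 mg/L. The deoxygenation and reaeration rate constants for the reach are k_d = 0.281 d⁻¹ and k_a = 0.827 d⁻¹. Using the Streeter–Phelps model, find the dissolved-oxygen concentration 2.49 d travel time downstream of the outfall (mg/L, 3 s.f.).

DO ≈ 1.03 mg/L

Mixed DO = (29.5×8.83 + 8.37×3.00)/(29.5+8.37) = 285.6/37.87 = 7.541 mg/L.
Mixed L₀ = (29.5×3.12 + 8.37×187)/(37.87) = 1657/37.87 = 43.76 mg/L.
Initial deficit D₀ = C_s − DO₀ = 9.61 − 7.541 = 2.069 mg/L.
D(2.49) = [0.281×43.76/(0.827−0.281)](e^(−0.281×2.49) − e^(−0.827×2.49)) + 2.069 e^(−0.827×2.49)
= 22.52 × (0.4967 − 0.1276) + 2.069 × 0.1276 = 8.579 mg/L.
DO = 9.61 − 8.579 = 1.031 mg/L.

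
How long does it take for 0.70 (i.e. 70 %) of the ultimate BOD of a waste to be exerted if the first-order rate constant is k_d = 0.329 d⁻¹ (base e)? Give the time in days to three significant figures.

t ≈ 3.66 d

y/L₀ = 1 − e^(−k_d t) = 0.70 ⇒ e^(−k_d t) = 0.300
t = −ln(0.300) / 0.329 = 1.204 / 0.329 = 3.659 d.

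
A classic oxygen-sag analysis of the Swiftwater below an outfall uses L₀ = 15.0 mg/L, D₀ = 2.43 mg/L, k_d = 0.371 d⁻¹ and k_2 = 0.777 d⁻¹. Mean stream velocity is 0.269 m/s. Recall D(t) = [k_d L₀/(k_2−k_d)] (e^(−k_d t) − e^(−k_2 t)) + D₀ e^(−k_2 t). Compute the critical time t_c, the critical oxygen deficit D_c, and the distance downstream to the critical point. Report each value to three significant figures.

With k_2/k_d = 2.094 and 1 − D₀(k_2−k_d)/(k_d L₀) = 0.8227,
t_c = ln(2.094 × 0.8227) / (0.777 − 0.371) = ln(1.723) / 0.4060 = 0.5441/0.4060 = 1.340 d.
D_c = (k_d/k_2) L₀ e^(−k_d t_c) = (0.371/0.777) × 15.0 × e^(−0.371×1.340) = 0.4775 × 15.0 × 0.6082 = 4.356 mg/L.
x_c = v t_c = 0.269 m/s × 1.340 d × 86400 s/d = 31150 m ≈ 31.1 km.

t_c ≈ 1.34 d; D_c ≈ 4.36 mg/L; x_c ≈ 31.1 km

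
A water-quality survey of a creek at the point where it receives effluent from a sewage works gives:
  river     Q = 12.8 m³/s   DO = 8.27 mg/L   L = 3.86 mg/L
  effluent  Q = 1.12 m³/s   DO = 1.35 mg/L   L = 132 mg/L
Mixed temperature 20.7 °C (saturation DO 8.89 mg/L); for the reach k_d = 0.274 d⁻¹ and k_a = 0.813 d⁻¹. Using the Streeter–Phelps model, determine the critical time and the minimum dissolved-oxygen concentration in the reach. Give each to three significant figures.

Mixed DO = (12.8×8.27 + 1.12×1.35)/(12.8+1.12) = 107.4/13.92 = 7.713 mg/L.
Mixed L₀ = (12.8×3.86 + 1.12×132)/(13.92) = 197.2/13.92 = 14.17 mg/L.
Initial deficit D₀ = C_s − DO₀ = 8.89 − 7.713 = 1.177 mg/L.
t_c = (1/0.5390) ln[(0.813/0.274)(1 − 1.177×0.5390/(0.274×14.17))] = 1.855 × ln(2.482) = 1.687 d.
D_c = (0.274/0.813) × 14.17 × e^(−0.274×1.687) = 0.3370 × 14.17 × 0.6299 = 3.008 mg/L.
Minimum DO = 8.89 − 3.008 = 5.882 mg/L.

t_c ≈ 1.69 d; minimum DO ≈ 5.88 mg/L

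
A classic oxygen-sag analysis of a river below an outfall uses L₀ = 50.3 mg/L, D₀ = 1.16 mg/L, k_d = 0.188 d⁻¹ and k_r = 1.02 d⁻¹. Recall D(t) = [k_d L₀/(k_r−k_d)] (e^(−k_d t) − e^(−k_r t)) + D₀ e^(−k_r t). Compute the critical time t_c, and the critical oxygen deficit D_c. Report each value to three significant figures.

With k_r/k_d = 5.426 and 1 − D₀(k_r−k_d)/(k_d L₀) = 0.8979,
t_c = ln(5.426 × 0.8979) / (1.02 − 0.188) = ln(4.872) / 0.8320 = 1.583/0.8320 = 1.903 d.
D_c = (k_d/k_r) L₀ e^(−k_d t_c) = (0.188/1.02) × 50.3 × e^(−0.188×1.903) = 0.1843 × 50.3 × 0.6992 = 6.482 mg/L.

t_c ≈ 1.90 d; D_c ≈ 6.48 mg/L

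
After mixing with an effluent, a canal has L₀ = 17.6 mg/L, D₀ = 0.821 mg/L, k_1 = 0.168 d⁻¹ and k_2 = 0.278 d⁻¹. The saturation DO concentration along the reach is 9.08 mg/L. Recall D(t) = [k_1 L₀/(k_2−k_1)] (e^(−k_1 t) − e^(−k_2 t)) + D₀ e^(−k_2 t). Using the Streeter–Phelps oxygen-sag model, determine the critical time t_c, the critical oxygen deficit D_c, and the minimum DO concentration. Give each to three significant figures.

With k_2/k_1 = 1.655 and 1 − D₀(k_2−k_1)/(k_1 L₀) = 0.9695,
t_c = ln(1.655 × 0.9695) / (0.278 − 0.168) = ln(1.604) / 0.1100 = 0.4726/0.1100 = 4.297 d.
L(t_c) = L₀ e^(−k_1 t_c) = 17.6 × 0.4859 = 8.551 mg/L, and at the critical point k_2 D_c = k_1 L, so D_c = (0.168/0.278) × 8.551 = 5.168 mg/L.
Minimum DO = C_s − D_c = 9.08 − 5.168 = 3.912 mg/L.

t_c ≈ 4.30 d; D_c ≈ 5.17 mg/L; min DO ≈ 3.91 mg/L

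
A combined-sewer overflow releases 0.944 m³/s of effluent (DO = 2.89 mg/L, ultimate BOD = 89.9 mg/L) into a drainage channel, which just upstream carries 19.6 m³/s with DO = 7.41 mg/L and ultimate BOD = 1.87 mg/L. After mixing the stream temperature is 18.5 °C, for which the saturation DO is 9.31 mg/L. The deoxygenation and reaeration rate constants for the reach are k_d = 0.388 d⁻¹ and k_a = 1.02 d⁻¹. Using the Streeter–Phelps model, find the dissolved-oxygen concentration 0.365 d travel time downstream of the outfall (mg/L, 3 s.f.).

Mixed DO = (19.6×7.41 + 0.944×2.89)/(19.6+0.944) = 148.0/20.54 = 7.202 mg/L.
Mixed L₀ = (19.6×1.87 + 0.944×89.9)/(20.54) = 121.5/20.54 = 5.915 mg/L.
Initial deficit D₀ = C_s − DO₀ = 9.31 − 7.202 = 2.108 mg/L.
D(0.365) = [0.388×5.915/(1.02−0.388)](e^(−0.388×0.365) − e^(−1.02×0.365)) + 2.108 e^(−1.02×0.365)
= 3.631 × (0.8680 − 0.6891) + 2.108 × 0.6891 = 2.102 mg/L.
DO = 9.31 − 2.102 = 7.208 mg/L.

DO ≈ 7.21 mg/L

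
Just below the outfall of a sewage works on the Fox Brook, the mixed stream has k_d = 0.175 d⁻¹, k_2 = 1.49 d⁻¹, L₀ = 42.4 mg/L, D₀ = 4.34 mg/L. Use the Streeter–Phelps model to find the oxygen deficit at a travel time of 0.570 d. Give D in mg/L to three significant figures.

D ≈ 4.55 mg/L

k_d L₀/(k_2−k_d) = 0.175×42.4/(1.49−0.175) = 7.420/1.315 = 5.643 mg/L.
e^(−k_d t) = e^(−0.175×0.5700) = 0.9051; e^(−k_2 t) = e^(−1.49×0.5700) = 0.4277.
D = 5.643 × (0.9051 − 0.4277) + 4.34 × 0.4277 = 2.693 + 1.856 = 4.550 mg/L.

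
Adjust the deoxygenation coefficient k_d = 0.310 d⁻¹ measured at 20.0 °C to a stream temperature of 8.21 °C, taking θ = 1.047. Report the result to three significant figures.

k_d ≈ 0.180 d⁻¹

k_d(T₂) = k_d(T₁) · θ^(T₂−T₁) = 0.310 × 1.047^(8.21−20.0)
= 0.310 × 1.047^-11.8 = 0.310 × 0.5819 = 0.1804 d⁻¹.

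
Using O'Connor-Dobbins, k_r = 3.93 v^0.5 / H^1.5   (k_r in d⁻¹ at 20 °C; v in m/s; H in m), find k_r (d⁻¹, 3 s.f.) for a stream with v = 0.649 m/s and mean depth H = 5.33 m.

k_r = 3.93 × 0.649^0.5 / 5.33^1.5 = 3.93 × 0.8056 / 12.31 = 0.2573 d⁻¹.

k_r ≈ 0.257 d⁻¹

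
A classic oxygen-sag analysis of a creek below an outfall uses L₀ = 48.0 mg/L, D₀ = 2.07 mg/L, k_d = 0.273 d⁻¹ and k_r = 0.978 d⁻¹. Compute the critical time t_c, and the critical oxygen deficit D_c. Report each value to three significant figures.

At the critical point dD/dt = 0, so k_d L₀ e^(−k_d t) = k_r D. Substituting D(t) from the Streeter–Phelps equation and solving for t gives
t_c = ln[(k_r/k_d)(1 − D₀(k_r−k_d)/(k_d L₀))] / (k_r−k_d).
Here k_r−k_d = 0.7050 d⁻¹ and 1 − D₀(k_r−k_d)/(k_d L₀) = 1 − 2.07×0.7050/(0.273×48.0) = 0.8886, so
t_c = ln(3.582 × 0.8886) / 0.7050 = 1.158 / 0.7050 = 1.643 d.
D_c = (k_d/k_r) L₀ e^(−k_d t_c) = (0.273/0.978) × 48.0 × e^(−0.273×1.643) = 0.2791 × 48.0 × 0.6386 = 8.557 mg/L.

t_c ≈ 1.64 d; D_c ≈ 8.56 mg/L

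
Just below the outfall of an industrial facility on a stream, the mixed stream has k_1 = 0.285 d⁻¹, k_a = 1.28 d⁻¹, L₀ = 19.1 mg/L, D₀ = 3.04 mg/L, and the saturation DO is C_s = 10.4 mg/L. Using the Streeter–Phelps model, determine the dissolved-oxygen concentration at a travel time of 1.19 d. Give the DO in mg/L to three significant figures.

k_1 L₀/(k_a−k_1) = 0.285×19.1/(1.28−0.285) = 5.444/0.9950 = 5.471 mg/L.
e^(−k_1 t) = e^(−0.285×1.190) = 0.7124; e^(−k_a t) = e^(−1.28×1.190) = 0.2180.
D = 5.471 × (0.7124 − 0.2180) + 3.04 × 0.2180 = 2.705 + 0.6628 = 3.367 mg/L.
DO = C_s − D = 10.4 − 3.367 = 7.033 mg/L.

DO ≈ 7.03 mg/L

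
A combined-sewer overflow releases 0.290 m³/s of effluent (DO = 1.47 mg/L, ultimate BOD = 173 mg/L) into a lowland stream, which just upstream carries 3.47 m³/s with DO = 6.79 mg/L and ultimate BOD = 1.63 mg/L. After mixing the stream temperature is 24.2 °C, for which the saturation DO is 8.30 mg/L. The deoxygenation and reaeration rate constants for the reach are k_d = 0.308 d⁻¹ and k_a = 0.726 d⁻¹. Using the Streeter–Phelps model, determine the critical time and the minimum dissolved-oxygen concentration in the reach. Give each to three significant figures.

t_c ≈ 1.59 d; minimum DO ≈ 4.44 mg/L

Mixed DO = (3.47×6.79 + 0.290×1.47)/(3.47+0.290) = 23.99/3.760 = 6.380 mg/L.
Mixed L₀ = (3.47×1.63 + 0.290×173)/(3.760) = 55.83/3.760 = 14.85 mg/L.
Initial deficit D₀ = C_s − DO₀ = 8.30 − 6.380 = 1.920 mg/L.
t_c = (1/0.4180) ln[(0.726/0.308)(1 − 1.920×0.4180/(0.308×14.85))] = 2.392 × ln(1.943) = 1.590 d.
D_c = (0.308/0.726) × 14.85 × e^(−0.308×1.590) = 0.4242 × 14.85 × 0.6129 = 3.860 mg/L.
Minimum DO = 8.30 − 3.860 = 4.440 mg/L.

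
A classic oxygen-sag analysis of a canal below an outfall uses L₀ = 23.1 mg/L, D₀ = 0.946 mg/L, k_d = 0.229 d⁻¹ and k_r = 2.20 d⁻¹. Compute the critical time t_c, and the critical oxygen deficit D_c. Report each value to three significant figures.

t_c ≈ 0.927 d; D_c ≈ 1.94 mg/L

At the critical point dD/dt = 0, so k_d L₀ e^(−k_d t) = k_r D. Substituting D(t) from the Streeter–Phelps equation and solving for t gives
t_c = ln[(k_r/k_d)(1 − D₀(k_r−k_d)/(k_d L₀))] / (k_r−k_d).
Here k_r−k_d = 1.971 d⁻¹ and 1 − D₀(k_r−k_d)/(k_d L₀) = 1 − 0.946×1.971/(0.229×23.1) = 0.6475, so
t_c = ln(9.607 × 0.6475) / 1.971 = 1.828 / 1.971 = 0.9274 d.
D_c = (k_d/k_r) L₀ e^(−k_d t_c) = (0.229/2.20) × 23.1 × e^(−0.229×0.9274) = 0.1041 × 23.1 × 0.8087 = 1.944 mg/L.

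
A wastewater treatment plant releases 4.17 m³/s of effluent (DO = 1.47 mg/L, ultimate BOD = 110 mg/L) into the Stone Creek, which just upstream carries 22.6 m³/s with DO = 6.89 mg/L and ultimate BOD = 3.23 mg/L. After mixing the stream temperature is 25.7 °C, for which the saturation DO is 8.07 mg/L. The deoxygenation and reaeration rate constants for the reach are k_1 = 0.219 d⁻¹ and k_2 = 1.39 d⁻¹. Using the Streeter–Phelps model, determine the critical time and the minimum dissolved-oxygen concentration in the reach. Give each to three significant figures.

t_c ≈ 0.906 d; minimum DO ≈ 5.50 mg/L

Mixed DO = (22.6×6.89 + 4.17×1.47)/(22.6+4.17) = 161.8/26.77 = 6.046 mg/L.
Mixed L₀ = (22.6×3.23 + 4.17×110)/(26.77) = 531.7/26.77 = 19.86 mg/L.
Initial deficit D₀ = C_s − DO₀ = 8.07 − 6.046 = 2.024 mg/L.
t_c = (1/1.171) ln[(1.39/0.219)(1 − 2.024×1.171/(0.219×19.86))] = 0.8540 × ln(2.888) = 0.9057 d.
D_c = (0.219/1.39) × 19.86 × e^(−0.219×0.9057) = 0.1576 × 19.86 × 0.8201 = 2.566 mg/L.
Minimum DO = 8.07 − 2.566 = 5.504 mg/L.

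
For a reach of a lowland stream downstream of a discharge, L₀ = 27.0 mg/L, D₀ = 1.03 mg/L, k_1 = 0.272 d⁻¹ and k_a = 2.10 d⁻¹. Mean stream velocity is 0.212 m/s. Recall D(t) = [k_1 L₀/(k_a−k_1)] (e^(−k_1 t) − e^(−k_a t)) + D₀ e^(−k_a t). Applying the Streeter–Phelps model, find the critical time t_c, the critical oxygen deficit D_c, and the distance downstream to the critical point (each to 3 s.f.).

t_c = [1/(k_a−k_1)] ln[(k_a/k_1)(1 − D₀(k_a−k_1)/(k_1 L₀))]
= [1/(2.10−0.272)] ln[(2.10/0.272)(1 − 1.03×1.828/(0.272×27.0))]
= (1/1.828) ln[7.721 × 0.7436] = 0.5470 × ln(5.741) = 0.5470 × 1.748 = 0.9561 d.
L(t_c) = L₀ e^(−k_1 t_c) = 27.0 × 0.7710 = 20.82 mg/L, and at the critical point k_a D_c = k_1 L, so D_c = (0.272/2.10) × 20.82 = 2.696 mg/L.
x_c = v t_c = 0.212 m/s × 0.9561 d × 86400 s/d = 17510 m ≈ 17.5 km.

t_c ≈ 0.956 d; D_c ≈ 2.70 mg/L; x_c ≈ 17.5 km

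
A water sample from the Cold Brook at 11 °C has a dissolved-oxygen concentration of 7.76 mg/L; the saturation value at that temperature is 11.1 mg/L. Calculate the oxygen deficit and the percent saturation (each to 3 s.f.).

D ≈ 3.34 mg/L; 69.9 % saturation

D = C_s − C = 11.1 − 7.76 = 3.34 mg/L.
% saturation = 7.76/11.1 × 100 = 69.9 %.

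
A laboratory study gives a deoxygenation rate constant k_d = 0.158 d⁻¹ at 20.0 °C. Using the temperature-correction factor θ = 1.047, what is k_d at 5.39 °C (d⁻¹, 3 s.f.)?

k_d ≈ 0.0808 d⁻¹

k_d(T₂) = k_d(T₁) · θ^(T₂−T₁) = 0.158 × 1.047^(5.39−20.0)
= 0.158 × 1.047^-14.6 = 0.158 × 0.5112 = 0.08077 d⁻¹.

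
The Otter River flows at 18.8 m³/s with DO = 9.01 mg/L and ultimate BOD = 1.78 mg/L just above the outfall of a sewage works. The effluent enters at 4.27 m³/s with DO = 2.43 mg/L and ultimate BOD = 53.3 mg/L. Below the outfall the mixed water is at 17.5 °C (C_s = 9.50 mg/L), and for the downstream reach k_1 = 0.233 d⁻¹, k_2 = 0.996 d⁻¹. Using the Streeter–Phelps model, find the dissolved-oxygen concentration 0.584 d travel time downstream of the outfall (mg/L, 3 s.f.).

Mixed DO = (18.8×9.01 + 4.27×2.43)/(18.8+4.27) = 179.8/23.07 = 7.792 mg/L.
Mixed L₀ = (18.8×1.78 + 4.27×53.3)/(23.07) = 261.1/23.07 = 11.32 mg/L.
Initial deficit D₀ = C_s − DO₀ = 9.50 − 7.792 = 1.708 mg/L.
D(0.584) = [0.233×11.32/(0.996−0.233)](e^(−0.233×0.584) − e^(−0.996×0.584)) + 1.708 e^(−0.996×0.584)
= 3.456 × (0.8728 − 0.5590) + 1.708 × 0.5590 = 2.039 mg/L.
DO = 9.50 − 2.039 = 7.461 mg/L.

DO ≈ 7.46 mg/L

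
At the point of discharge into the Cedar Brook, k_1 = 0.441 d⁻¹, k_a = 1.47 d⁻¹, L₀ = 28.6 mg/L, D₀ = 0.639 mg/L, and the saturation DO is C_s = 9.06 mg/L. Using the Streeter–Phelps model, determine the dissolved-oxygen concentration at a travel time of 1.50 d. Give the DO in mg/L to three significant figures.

k_1 L₀/(k_a−k_1) = 0.441×28.6/(1.47−0.441) = 12.61/1.029 = 12.26 mg/L.
e^(−k_1 t) = e^(−0.441×1.500) = 0.5161; e^(−k_a t) = e^(−1.47×1.500) = 0.1103.
D = 12.26 × (0.5161 − 0.1103) + 0.639 × 0.1103 = 4.974 + 0.07045 = 5.045 mg/L.
DO = C_s − D = 9.06 − 5.045 = 4.015 mg/L.

DO ≈ 4.02 mg/L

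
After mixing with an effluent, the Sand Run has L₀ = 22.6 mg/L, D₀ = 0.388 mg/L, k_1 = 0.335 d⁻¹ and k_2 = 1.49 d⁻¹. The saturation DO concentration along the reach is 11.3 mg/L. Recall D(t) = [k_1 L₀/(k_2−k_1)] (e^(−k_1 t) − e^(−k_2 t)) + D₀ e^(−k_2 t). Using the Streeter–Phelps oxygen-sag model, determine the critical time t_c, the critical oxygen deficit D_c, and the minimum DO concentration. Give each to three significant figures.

With k_2/k_1 = 4.448 and 1 − D₀(k_2−k_1)/(k_1 L₀) = 0.9408,
t_c = ln(4.448 × 0.9408) / (1.49 − 0.335) = ln(4.184) / 1.155 = 1.431/1.155 = 1.239 d.
L(t_c) = L₀ e^(−k_1 t_c) = 22.6 × 0.6602 = 14.92 mg/L, and at the critical point k_2 D_c = k_1 L, so D_c = (0.335/1.49) × 14.92 = 3.355 mg/L.
Minimum DO = C_s − D_c = 11.3 − 3.355 = 7.945 mg/L.

t_c ≈ 1.24 d; D_c ≈ 3.35 mg/L; min DO ≈ 7.95 mg/L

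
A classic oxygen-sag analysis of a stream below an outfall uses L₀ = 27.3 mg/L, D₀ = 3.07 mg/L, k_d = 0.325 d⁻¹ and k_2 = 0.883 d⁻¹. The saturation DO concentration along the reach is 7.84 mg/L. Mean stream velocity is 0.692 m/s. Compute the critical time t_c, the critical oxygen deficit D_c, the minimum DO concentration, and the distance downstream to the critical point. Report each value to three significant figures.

t_c ≈ 1.41 d; D_c ≈ 6.36 mg/L; min DO ≈ 1.48 mg/L; x_c ≈ 84.1 km

At the critical point dD/dt = 0, so k_d L₀ e^(−k_d t) = k_2 D. Substituting D(t) from the Streeter–Phelps equation and solving for t gives
t_c = ln[(k_2/k_d)(1 − D₀(k_2−k_d)/(k_d L₀))] / (k_2−k_d).
Here k_2−k_d = 0.5580 d⁻¹ and 1 − D₀(k_2−k_d)/(k_d L₀) = 1 − 3.07×0.5580/(0.325×27.3) = 0.8069, so
t_c = ln(2.717 × 0.8069) / 0.5580 = 0.7850 / 0.5580 = 1.407 d.
D_c = (k_d/k_2) L₀ e^(−k_d t_c) = (0.325/0.883) × 27.3 × e^(−0.325×1.407) = 0.3681 × 27.3 × 0.6331 = 6.361 mg/L.
Minimum DO = C_s − D_c = 7.84 − 6.361 = 1.479 mg/L.
x_c = v t_c = 0.692 m/s × 1.407 d × 86400 s/d = 84110 m ≈ 84.1 km.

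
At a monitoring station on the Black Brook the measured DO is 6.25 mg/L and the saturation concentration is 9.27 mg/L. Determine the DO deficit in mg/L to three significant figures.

D ≈ 3.02 mg/L

D = C_s − C = 9.27 − 6.25 = 3.02 mg/L.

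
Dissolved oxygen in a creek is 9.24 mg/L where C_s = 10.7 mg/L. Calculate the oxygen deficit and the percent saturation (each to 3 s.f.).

D ≈ 1.46 mg/L; 86.4 % saturation

D = C_s − C = 10.7 − 9.24 = 1.46 mg/L.
% saturation = 9.24/10.7 × 100 = 86.4 %.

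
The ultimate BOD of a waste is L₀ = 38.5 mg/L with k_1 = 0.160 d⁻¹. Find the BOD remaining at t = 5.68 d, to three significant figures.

L ≈ 15.5 mg/L

L_t = L₀ e^(−k_1 t) = 38.5 × e^(−0.160×5.68) = 38.5 × 0.4030 = 15.52 mg/L.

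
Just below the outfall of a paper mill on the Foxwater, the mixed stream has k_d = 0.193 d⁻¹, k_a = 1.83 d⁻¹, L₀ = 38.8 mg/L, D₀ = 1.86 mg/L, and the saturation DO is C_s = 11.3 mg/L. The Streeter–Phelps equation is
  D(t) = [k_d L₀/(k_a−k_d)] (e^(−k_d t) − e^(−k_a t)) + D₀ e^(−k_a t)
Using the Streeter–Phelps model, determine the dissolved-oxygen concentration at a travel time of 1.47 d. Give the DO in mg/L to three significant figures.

DO ≈ 8.04 mg/L

k_d L₀/(k_a−k_d) = 0.193×38.8/(1.83−0.193) = 7.488/1.637 = 4.574 mg/L.
e^(−k_d t) = e^(−0.193×1.470) = 0.7530; e^(−k_a t) = e^(−1.83×1.470) = 0.06787.
D = 4.574 × (0.7530 − 0.06787) + 1.86 × 0.06787 = 3.134 + 0.1262 = 3.260 mg/L.
DO = C_s − D = 11.3 − 3.260 = 8.040 mg/L.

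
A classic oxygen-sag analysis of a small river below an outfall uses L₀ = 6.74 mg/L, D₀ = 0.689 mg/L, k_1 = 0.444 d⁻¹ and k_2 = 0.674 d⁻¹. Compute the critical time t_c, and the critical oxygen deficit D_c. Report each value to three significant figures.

t_c ≈ 1.58 d; D_c ≈ 2.20 mg/L

t_c = [1/(k_2−k_1)] ln[(k_2/k_1)(1 − D₀(k_2−k_1)/(k_1 L₀))]
= [1/(0.674−0.444)] ln[(0.674/0.444)(1 − 0.689×0.2300/(0.444×6.74))]
= (1/0.2300) ln[1.518 × 0.9470] = 4.348 × ln(1.438) = 4.348 × 0.3630 = 1.578 d.
L(t_c) = L₀ e^(−k_1 t_c) = 6.74 × 0.4962 = 3.345 mg/L, and at the critical point k_2 D_c = k_1 L, so D_c = (0.444/0.674) × 3.345 = 2.203 mg/L.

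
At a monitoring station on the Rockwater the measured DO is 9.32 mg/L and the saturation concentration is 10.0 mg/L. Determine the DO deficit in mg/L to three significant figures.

D = C_s − C = 10.0 − 9.32 = 0.680 mg/L.

D ≈ 0.680 mg/L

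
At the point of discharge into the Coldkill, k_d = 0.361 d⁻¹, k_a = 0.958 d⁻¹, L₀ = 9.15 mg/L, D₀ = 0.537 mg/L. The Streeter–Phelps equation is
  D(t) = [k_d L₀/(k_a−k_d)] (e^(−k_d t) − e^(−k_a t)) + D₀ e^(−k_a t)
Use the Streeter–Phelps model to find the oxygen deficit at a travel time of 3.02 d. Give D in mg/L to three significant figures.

k_d L₀/(k_a−k_d) = 0.361×9.15/(0.958−0.361) = 3.303/0.5970 = 5.533 mg/L.
e^(−k_d t) = e^(−0.361×3.020) = 0.3361; e^(−k_a t) = e^(−0.958×3.020) = 0.05540.
D = 5.533 × (0.3361 − 0.05540) + 0.537 × 0.05540 = 1.553 + 0.02975 = 1.583 mg/L.

D ≈ 1.58 mg/L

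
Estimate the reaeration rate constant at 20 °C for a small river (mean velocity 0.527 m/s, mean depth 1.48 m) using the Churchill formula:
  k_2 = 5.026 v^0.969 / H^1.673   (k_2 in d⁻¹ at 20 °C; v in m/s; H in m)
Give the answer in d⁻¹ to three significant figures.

k_2 = 5.026 × 0.527^0.969 / 1.48^1.673 = 5.026 × 0.5376 / 1.927 = 1.402 d⁻¹.

k_2 ≈ 1.40 d⁻¹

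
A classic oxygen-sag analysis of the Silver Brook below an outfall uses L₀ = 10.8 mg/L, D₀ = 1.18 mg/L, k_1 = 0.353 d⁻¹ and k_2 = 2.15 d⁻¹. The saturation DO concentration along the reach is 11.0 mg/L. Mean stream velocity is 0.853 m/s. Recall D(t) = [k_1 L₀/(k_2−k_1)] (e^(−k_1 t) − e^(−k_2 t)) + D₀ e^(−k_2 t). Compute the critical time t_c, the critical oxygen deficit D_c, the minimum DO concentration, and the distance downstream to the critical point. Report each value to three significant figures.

t_c = [1/(k_2−k_1)] ln[(k_2/k_1)(1 − D₀(k_2−k_1)/(k_1 L₀))]
= [1/(2.15−0.353)] ln[(2.15/0.353)(1 − 1.18×1.797/(0.353×10.8))]
= (1/1.797) ln[6.091 × 0.4438] = 0.5565 × ln(2.703) = 0.5565 × 0.9944 = 0.5534 d.
D_c = (k_1/k_2) L₀ e^(−k_1 t_c) = (0.353/2.15) × 10.8 × e^(−0.353×0.5534) = 0.1642 × 10.8 × 0.8226 = 1.459 mg/L.
Minimum DO = C_s − D_c = 11.0 − 1.459 = 9.541 mg/L.
x_c = v t_c = 0.853 m/s × 0.5534 d × 86400 s/d = 40780 m ≈ 40.8 km.

t_c ≈ 0.553 d; D_c ≈ 1.46 mg/L; min DO ≈ 9.54 mg/L; x_c ≈ 40.8 km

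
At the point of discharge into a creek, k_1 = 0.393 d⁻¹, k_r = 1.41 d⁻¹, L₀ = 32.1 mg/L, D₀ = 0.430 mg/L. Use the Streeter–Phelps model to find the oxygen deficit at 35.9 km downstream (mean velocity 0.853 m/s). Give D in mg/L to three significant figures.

Travel time t = x/v = 35.9 km / (0.853 m/s) = 35900 m / 0.853 m/s = 42090 s = 0.4871 d.
k_1 L₀/(k_r−k_1) = 0.393×32.1/(1.41−0.393) = 12.62/1.017 = 12.40 mg/L.
e^(−k_1 t) = e^(−0.393×0.4871) = 0.8258; e^(−k_r t) = e^(−1.41×0.4871) = 0.5032.
D = 12.40 × (0.8258 − 0.5032) + 0.430 × 0.5032 = 4.002 + 0.2164 = 4.218 mg/L.

D ≈ 4.22 mg/L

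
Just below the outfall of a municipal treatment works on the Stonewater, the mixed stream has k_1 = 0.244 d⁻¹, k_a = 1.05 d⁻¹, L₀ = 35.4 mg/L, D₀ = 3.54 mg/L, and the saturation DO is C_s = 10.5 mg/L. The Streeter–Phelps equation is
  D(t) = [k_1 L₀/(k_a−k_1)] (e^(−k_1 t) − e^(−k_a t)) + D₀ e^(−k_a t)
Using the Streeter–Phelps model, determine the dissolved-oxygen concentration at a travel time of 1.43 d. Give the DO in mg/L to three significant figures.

DO ≈ 4.54 mg/L

k_1 L₀/(k_a−k_1) = 0.244×35.4/(1.05−0.244) = 8.638/0.8060 = 10.72 mg/L.
e^(−k_1 t) = e^(−0.244×1.430) = 0.7054; e^(−k_a t) = e^(−1.05×1.430) = 0.2228.
D = 10.72 × (0.7054 − 0.2228) + 3.54 × 0.2228 = 5.172 + 0.7887 = 5.961 mg/L.
DO = C_s − D = 10.5 − 5.961 = 4.539 mg/L.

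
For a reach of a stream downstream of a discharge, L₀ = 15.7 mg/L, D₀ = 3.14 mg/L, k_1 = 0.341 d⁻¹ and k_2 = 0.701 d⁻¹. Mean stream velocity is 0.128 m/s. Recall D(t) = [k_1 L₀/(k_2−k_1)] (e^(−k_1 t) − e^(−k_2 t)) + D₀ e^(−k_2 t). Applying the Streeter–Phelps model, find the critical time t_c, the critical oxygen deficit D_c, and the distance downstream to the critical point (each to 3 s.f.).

With k_2/k_1 = 2.056 and 1 − D₀(k_2−k_1)/(k_1 L₀) = 0.7889,
t_c = ln(2.056 × 0.7889) / (0.701 − 0.341) = ln(1.622) / 0.3600 = 0.4835/0.3600 = 1.343 d.
D_c = (k_1/k_2) L₀ e^(−k_1 t_c) = (0.341/0.701) × 15.7 × e^(−0.341×1.343) = 0.4864 × 15.7 × 0.6326 = 4.831 mg/L.
x_c = v t_c = 0.128 m/s × 1.343 d × 86400 s/d = 14850 m ≈ 14.9 km.

t_c ≈ 1.34 d; D_c ≈ 4.83 mg/L; x_c ≈ 14.9 km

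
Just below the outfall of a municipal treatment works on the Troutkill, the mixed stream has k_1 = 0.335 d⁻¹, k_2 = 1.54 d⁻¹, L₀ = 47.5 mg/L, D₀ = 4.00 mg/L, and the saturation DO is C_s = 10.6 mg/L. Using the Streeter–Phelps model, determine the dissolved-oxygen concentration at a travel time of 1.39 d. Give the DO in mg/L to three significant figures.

DO ≈ 3.39 mg/L

k_1 L₀/(k_2−k_1) = 0.335×47.5/(1.54−0.335) = 15.91/1.205 = 13.21 mg/L.
e^(−k_1 t) = e^(−0.335×1.390) = 0.6277; e^(−k_2 t) = e^(−1.54×1.390) = 0.1176.
D = 13.21 × (0.6277 − 0.1176) + 4.00 × 0.1176 = 6.737 + 0.4703 = 7.207 mg/L.
DO = C_s − D = 10.6 − 7.207 = 3.393 mg/L.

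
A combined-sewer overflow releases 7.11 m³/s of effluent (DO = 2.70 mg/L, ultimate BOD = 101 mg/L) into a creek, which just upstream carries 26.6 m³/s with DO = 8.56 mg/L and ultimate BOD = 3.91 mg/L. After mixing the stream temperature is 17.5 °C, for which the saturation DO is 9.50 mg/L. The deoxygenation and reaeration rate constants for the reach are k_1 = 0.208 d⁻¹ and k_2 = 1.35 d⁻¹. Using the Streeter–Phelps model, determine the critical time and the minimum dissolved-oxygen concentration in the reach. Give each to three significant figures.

t_c ≈ 1.05 d; minimum DO ≈ 6.48 mg/L

Mixed DO = (26.6×8.56 + 7.11×2.70)/(26.6+7.11) = 246.9/33.71 = 7.324 mg/L.
Mixed L₀ = (26.6×3.91 + 7.11×101)/(33.71) = 822.1/33.71 = 24.39 mg/L.
Initial deficit D₀ = C_s − DO₀ = 9.50 − 7.324 = 2.176 mg/L.
t_c = (1/1.142) ln[(1.35/0.208)(1 − 2.176×1.142/(0.208×24.39))] = 0.8757 × ln(3.311) = 1.048 d.
D_c = (0.208/1.35) × 24.39 × e^(−0.208×1.048) = 0.1541 × 24.39 × 0.8041 = 3.021 mg/L.
Minimum DO = 9.50 − 3.021 = 6.479 mg/L.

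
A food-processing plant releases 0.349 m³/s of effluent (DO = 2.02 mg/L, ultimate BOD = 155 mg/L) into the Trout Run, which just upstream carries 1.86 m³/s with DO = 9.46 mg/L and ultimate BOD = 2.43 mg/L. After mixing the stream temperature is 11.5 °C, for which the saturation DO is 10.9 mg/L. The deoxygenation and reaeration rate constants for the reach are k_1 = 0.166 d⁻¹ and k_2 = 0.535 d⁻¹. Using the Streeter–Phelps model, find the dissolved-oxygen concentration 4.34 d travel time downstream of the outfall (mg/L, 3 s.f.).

Mixed DO = (1.86×9.46 + 0.349×2.02)/(1.86+0.349) = 18.30/2.209 = 8.285 mg/L.
Mixed L₀ = (1.86×2.43 + 0.349×155)/(2.209) = 58.61/2.209 = 26.53 mg/L.
Initial deficit D₀ = C_s − DO₀ = 10.9 − 8.285 = 2.615 mg/L.
D(4.34) = [0.166×26.53/(0.535−0.166)](e^(−0.166×4.34) − e^(−0.535×4.34)) + 2.615 e^(−0.535×4.34)
= 11.94 × (0.4865 − 0.09809) + 2.615 × 0.09809 = 4.893 mg/L.
DO = 10.9 − 4.893 = 6.007 mg/L.

DO ≈ 6.01 mg/L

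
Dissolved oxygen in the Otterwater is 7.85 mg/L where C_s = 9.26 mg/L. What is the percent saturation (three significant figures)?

84.8 % saturation

% saturation = C/C_s × 100 = 7.85/9.26 × 100 = 84.8 %.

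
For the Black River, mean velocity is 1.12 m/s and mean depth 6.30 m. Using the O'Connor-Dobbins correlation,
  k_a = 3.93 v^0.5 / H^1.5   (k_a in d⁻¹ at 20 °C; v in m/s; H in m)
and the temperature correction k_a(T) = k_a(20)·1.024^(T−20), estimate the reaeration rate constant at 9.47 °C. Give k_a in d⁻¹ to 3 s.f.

k_a(20) = 3.93 × 1.12^0.5 / 6.30^1.5 = 3.93 × 1.058 / 15.81 = 0.2630 d⁻¹.
k_a(9.47) = 0.2630 × 1.024^(9.47−20) = 0.2630 × 0.7790 = 0.2049 d⁻¹.

k_a ≈ 0.205 d⁻¹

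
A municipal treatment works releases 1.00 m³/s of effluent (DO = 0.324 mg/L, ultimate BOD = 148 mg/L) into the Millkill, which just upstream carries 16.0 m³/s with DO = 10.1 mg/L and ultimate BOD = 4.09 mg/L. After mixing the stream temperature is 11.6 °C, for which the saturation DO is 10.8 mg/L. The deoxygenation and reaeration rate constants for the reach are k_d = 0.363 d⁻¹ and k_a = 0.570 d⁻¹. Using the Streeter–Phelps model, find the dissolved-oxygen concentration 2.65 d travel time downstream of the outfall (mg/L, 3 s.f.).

Mixed DO = (16.0×10.1 + 1.00×0.324)/(16.0+1.00) = 161.9/17.00 = 9.525 mg/L.
Mixed L₀ = (16.0×4.09 + 1.00×148)/(17.00) = 213.4/17.00 = 12.56 mg/L.
Initial deficit D₀ = C_s − DO₀ = 10.8 − 9.525 = 1.275 mg/L.
D(2.65) = [0.363×12.56/(0.570−0.363)](e^(−0.363×2.65) − e^(−0.570×2.65)) + 1.275 e^(−0.570×2.65)
= 22.02 × (0.3821 − 0.2208) + 1.275 × 0.2208 = 3.834 mg/L.
DO = 10.8 − 3.834 = 6.966 mg/L.

DO ≈ 6.97 mg/L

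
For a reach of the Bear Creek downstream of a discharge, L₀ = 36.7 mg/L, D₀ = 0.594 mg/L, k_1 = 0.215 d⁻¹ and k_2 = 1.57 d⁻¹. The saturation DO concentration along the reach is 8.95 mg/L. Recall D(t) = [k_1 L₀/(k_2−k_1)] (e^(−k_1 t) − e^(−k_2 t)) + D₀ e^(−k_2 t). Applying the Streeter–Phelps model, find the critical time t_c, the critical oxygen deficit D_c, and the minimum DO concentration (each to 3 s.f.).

At the critical point dD/dt = 0, so k_1 L₀ e^(−k_1 t) = k_2 D. Substituting D(t) from the Streeter–Phelps equation and solving for t gives
t_c = ln[(k_2/k_1)(1 − D₀(k_2−k_1)/(k_1 L₀))] / (k_2−k_1).
Here k_2−k_1 = 1.355 d⁻¹ and 1 − D₀(k_2−k_1)/(k_1 L₀) = 1 − 0.594×1.355/(0.215×36.7) = 0.8980, so
t_c = ln(7.302 × 0.8980) / 1.355 = 1.881 / 1.355 = 1.388 d.
L(t_c) = L₀ e^(−k_1 t_c) = 36.7 × 0.7420 = 27.23 mg/L, and at the critical point k_2 D_c = k_1 L, so D_c = (0.215/1.57) × 27.23 = 3.729 mg/L.
Minimum DO = C_s − D_c = 8.95 − 3.729 = 5.221 mg/L.

t_c ≈ 1.39 d; D_c ≈ 3.73 mg/L; min DO ≈ 5.22 mg/L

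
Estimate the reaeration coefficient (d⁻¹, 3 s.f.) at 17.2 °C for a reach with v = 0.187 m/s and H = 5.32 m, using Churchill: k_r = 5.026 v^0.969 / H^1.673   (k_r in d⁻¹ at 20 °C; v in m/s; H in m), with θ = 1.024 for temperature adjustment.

k_r ≈ 0.0565 d⁻¹

k_r(20) = 5.026 × 0.187^0.969 / 5.32^1.673 = 5.026 × 0.1970 / 16.39 = 0.06042 d⁻¹.
k_r(17.2) = 0.06042 × 1.024^(17.2−20) = 0.06042 × 0.9358 = 0.05654 d⁻¹.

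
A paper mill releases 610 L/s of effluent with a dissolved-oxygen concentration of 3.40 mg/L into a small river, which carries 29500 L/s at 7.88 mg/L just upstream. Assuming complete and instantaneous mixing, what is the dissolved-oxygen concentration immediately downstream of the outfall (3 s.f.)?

Flow-weighted mixing: C = (Q_r C_r + Q_w C_w)/(Q_r + Q_w)
= (29500×7.88 + 610×3.40)/(29500 + 610) = 234500/30110 = 7.789 mg/L.

7.79 mg/L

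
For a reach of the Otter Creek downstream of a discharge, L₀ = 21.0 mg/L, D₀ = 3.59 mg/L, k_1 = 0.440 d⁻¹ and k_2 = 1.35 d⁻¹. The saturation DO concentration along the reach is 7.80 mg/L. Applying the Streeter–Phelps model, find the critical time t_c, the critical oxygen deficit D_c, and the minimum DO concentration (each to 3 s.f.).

t_c = [1/(k_2−k_1)] ln[(k_2/k_1)(1 − D₀(k_2−k_1)/(k_1 L₀))]
= [1/(1.35−0.440)] ln[(1.35/0.440)(1 − 3.59×0.9100/(0.440×21.0))]
= (1/0.9100) ln[3.068 × 0.6464] = 1.099 × ln(1.983) = 1.099 × 0.6848 = 0.7525 d.
D_c = (k_1/k_2) L₀ e^(−k_1 t_c) = (0.440/1.35) × 21.0 × e^(−0.440×0.7525) = 0.3259 × 21.0 × 0.7181 = 4.915 mg/L.
Minimum DO = C_s − D_c = 7.80 − 4.915 = 2.885 mg/L.

t_c ≈ 0.753 d; D_c ≈ 4.92 mg/L; min DO ≈ 2.88 mg/L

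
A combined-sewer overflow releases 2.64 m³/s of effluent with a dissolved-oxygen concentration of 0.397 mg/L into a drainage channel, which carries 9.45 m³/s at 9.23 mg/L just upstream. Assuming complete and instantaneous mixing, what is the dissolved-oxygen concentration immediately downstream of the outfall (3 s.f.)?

7.30 mg/L

Flow-weighted mixing: C = (Q_r C_r + Q_w C_w)/(Q_r + Q_w)
= (9.45×9.23 + 2.64×0.397)/(9.45 + 2.64) = 88.27/12.09 = 7.301 mg/L.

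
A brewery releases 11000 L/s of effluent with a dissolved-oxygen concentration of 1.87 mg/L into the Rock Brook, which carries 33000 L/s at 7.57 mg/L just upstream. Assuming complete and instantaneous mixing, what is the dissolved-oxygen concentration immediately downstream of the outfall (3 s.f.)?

6.14 mg/L

Flow-weighted mixing: C = (Q_r C_r + Q_w C_w)/(Q_r + Q_w)
= (33000×7.57 + 11000×1.87)/(33000 + 11000) = 270400/44000 = 6.145 mg/L.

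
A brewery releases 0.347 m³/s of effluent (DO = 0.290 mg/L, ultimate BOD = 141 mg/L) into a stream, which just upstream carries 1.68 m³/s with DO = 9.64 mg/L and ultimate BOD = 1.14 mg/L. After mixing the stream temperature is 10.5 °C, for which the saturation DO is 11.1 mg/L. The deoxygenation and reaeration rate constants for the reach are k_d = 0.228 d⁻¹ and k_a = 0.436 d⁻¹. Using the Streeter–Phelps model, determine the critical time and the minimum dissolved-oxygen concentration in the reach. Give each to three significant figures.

Mixed DO = (1.68×9.64 + 0.347×0.290)/(1.68+0.347) = 16.30/2.027 = 8.039 mg/L.
Mixed L₀ = (1.68×1.14 + 0.347×141)/(2.027) = 50.84/2.027 = 25.08 mg/L.
Initial deficit D₀ = C_s − DO₀ = 11.1 − 8.039 = 3.061 mg/L.
t_c = (1/0.2080) ln[(0.436/0.228)(1 − 3.061×0.2080/(0.228×25.08))] = 4.808 × ln(1.699) = 2.549 d.
D_c = (0.228/0.436) × 25.08 × e^(−0.228×2.549) = 0.5229 × 25.08 × 0.5592 = 7.335 mg/L.
Minimum DO = 11.1 − 7.335 = 3.765 mg/L.

t_c ≈ 2.55 d; minimum DO ≈ 3.77 mg/L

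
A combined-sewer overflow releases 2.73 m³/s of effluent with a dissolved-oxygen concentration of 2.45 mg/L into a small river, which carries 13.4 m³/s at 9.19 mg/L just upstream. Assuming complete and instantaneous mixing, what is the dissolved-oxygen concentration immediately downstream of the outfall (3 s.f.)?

Flow-weighted mixing: C = (Q_r C_r + Q_w C_w)/(Q_r + Q_w)
= (13.4×9.19 + 2.73×2.45)/(13.4 + 2.73) = 129.8/16.13 = 8.049 mg/L.

8.05 mg/L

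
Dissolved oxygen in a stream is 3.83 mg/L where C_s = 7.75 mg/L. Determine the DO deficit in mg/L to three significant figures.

D = C_s − C = 7.75 − 3.83 = 3.92 mg/L.

D ≈ 3.92 mg/L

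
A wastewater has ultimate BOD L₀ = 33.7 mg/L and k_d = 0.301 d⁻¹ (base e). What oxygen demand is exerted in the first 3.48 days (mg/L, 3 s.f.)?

y_t = L₀(1 − e^(−k_d t)) = 33.7 × (1 − e^(−0.301×3.48))
= 33.7 × (1 − 0.3508) = 33.7 × 0.6492 = 21.88 mg/L.

y ≈ 21.9 mg/L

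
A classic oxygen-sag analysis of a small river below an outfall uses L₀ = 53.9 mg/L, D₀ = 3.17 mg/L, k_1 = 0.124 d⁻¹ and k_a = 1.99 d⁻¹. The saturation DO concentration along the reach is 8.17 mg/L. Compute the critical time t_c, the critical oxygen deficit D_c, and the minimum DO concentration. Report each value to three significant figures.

With k_a/k_1 = 16.05 and 1 − D₀(k_a−k_1)/(k_1 L₀) = 0.1150,
t_c = ln(16.05 × 0.1150) / (1.99 − 0.124) = ln(1.845) / 1.866 = 0.6125/1.866 = 0.3282 d.
D_c = (k_1/k_a) L₀ e^(−k_1 t_c) = (0.124/1.99) × 53.9 × e^(−0.124×0.3282) = 0.06231 × 53.9 × 0.9601 = 3.225 mg/L.
Minimum DO = C_s − D_c = 8.17 − 3.225 = 4.945 mg/L.

t_c ≈ 0.328 d; D_c ≈ 3.22 mg/L; min DO ≈ 4.95 mg/L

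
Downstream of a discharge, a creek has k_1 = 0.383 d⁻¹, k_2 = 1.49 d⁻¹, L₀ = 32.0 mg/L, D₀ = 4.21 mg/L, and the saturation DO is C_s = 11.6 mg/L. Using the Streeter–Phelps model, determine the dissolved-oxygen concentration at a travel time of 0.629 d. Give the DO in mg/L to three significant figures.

DO ≈ 5.59 mg/L

k_1 L₀/(k_2−k_1) = 0.383×32.0/(1.49−0.383) = 12.26/1.107 = 11.07 mg/L.
e^(−k_1 t) = e^(−0.383×0.6290) = 0.7859; e^(−k_2 t) = e^(−1.49×0.6290) = 0.3917.
D = 11.07 × (0.7859 − 0.3917) + 4.21 × 0.3917 = 4.364 + 1.649 = 6.013 mg/L.
DO = C_s − D = 11.6 − 6.013 = 5.587 mg/L.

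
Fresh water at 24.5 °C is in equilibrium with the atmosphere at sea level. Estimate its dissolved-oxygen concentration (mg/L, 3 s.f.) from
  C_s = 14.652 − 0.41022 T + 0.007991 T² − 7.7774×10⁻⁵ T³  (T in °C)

C_s ≈ 8.25 mg/L

C_s = 14.652 − 0.41022×24.5 + 0.007991×24.5² − 7.7774×10⁻⁵×24.5³ = 8.254 mg/L.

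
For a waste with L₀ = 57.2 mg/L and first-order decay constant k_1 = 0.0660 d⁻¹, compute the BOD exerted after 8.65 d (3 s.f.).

y ≈ 24.9 mg/L

y_t = L₀(1 − e^(−k_1 t)) = 57.2 × (1 − e^(−0.0660×8.65))
= 57.2 × (1 − 0.5650) = 57.2 × 0.4350 = 24.88 mg/L.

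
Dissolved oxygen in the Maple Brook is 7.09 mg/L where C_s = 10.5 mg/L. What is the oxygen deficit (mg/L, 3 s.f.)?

D ≈ 3.41 mg/L

D = C_s − C = 10.5 − 7.09 = 3.41 mg/L.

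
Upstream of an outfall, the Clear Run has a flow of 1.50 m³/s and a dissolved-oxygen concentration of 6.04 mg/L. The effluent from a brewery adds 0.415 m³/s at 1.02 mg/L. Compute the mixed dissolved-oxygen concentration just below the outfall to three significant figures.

Flow-weighted mixing: C = (Q_r C_r + Q_w C_w)/(Q_r + Q_w)
= (1.50×6.04 + 0.415×1.02)/(1.50 + 0.415) = 9.483/1.915 = 4.952 mg/L.

4.95 mg/L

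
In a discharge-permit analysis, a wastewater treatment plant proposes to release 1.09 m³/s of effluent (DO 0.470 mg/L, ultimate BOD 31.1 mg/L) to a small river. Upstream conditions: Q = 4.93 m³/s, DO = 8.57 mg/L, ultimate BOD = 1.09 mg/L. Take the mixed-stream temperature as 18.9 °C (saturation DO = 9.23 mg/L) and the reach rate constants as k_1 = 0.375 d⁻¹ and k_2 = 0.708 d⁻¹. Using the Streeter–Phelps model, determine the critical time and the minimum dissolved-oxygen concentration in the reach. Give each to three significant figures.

Mixed DO = (4.93×8.57 + 1.09×0.470)/(4.93+1.09) = 42.76/6.020 = 7.103 mg/L.
Mixed L₀ = (4.93×1.09 + 1.09×31.1)/(6.020) = 39.27/6.020 = 6.524 mg/L.
Initial deficit D₀ = C_s − DO₀ = 9.23 − 7.103 = 2.127 mg/L.
t_c = (1/0.3330) ln[(0.708/0.375)(1 − 2.127×0.3330/(0.375×6.524))] = 3.003 × ln(1.341) = 0.8822 d.
D_c = (0.375/0.708) × 6.524 × e^(−0.375×0.8822) = 0.5297 × 6.524 × 0.7183 = 2.482 mg/L.
Minimum DO = 9.23 − 2.482 = 6.748 mg/L.

t_c ≈ 0.882 d; minimum DO ≈ 6.75 mg/L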